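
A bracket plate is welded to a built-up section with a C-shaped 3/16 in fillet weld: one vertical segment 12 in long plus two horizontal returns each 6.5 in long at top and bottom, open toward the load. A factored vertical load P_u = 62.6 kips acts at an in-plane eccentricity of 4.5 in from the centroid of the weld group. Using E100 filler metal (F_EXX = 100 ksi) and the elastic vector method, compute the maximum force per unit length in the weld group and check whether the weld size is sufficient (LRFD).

Total weld length L_w = 25 in. Treat welds as unit-width lines.
Centroid: x̄ = 2×6.5×3.25 / 25 = 1.69 in from the vertical weld.
Polar moment about centroid: J = I_x + I_y = [12³/12 + 2×6.5×6²] + [12×1.69² + 2(6.5³/12 + 6.5×1.56²)] = 723.7 in³.
Direct shear f_v = P/L_w = 62.6 / 25 = 2.504 kip/in (vertical).
Torsion M = P·e = 62.6 × 4.5 = 281.7 kip·in.
Critical point at (x, y) = (4.81, 6) from centroid. f_tx = M·y/J = 2.336 kip/in; f_ty = M·x/J = 1.872 kip/in.
Resultant f_max = √[f_tx² + (f_v + f_ty)²] = √[2.336² + (2.504 + 1.872)²] = 4.961 kip/in.
Capacity per unit length: φr_n = 0.75 × 0.6 × 100 × (0.707 × 0.1875) = 5.965 kip/in.
4.961 ≤ 5.965 → adequate.

f_max ≈ 4.96 kip/in; adequate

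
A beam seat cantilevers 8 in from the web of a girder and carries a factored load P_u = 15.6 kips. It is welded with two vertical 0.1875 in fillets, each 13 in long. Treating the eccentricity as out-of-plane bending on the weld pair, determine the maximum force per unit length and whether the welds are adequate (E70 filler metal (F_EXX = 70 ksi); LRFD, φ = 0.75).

f_max ≈ 2.3 kip/in; adequate

L_w = 2 × 13 = 26 in; section modulus (unit throat) S = 2 × L²/6 = 56.33 in².
Direct shear f_v = P/L_w = 15.6/26 = 0.6 kip/in.
Moment M = P × e = 15.6 × 8 = 124.8 kip·in; bending f_b = M/S = 2.215 kip/in.
f_max = √(f_v² + f_b²) = √(0.6² + 2.215²) = 2.295 kip/in.
φr_n = 0.75 × 0.6 × 70 × (0.707 × 0.1875) = 4.176 kip/in → adequate.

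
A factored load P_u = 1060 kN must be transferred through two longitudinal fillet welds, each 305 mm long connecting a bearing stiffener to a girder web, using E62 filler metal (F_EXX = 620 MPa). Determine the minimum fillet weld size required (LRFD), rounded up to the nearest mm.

w = 9 mm

Total weld length L = 610 mm.
Required throat t_e = P_u / (φ × 0.6 F_EXX × L) = 1060 / (0.75 × 0.6 × 620 × 610 × 10⁻³) = 6.228 mm.
Required leg w = t_e / 0.707 = 8.81 mm → use 9 mm.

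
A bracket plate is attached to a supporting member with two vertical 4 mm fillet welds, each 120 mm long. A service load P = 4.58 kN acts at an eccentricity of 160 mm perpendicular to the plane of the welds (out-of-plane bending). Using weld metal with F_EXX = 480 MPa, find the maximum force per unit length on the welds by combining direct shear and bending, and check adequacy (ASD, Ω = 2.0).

f_max ≈ 154 N/mm; adequate

L_w = 2 × 120 = 240 mm; section modulus (unit throat) S = 2 × L²/6 = 4800 mm².
Direct shear f_v = P/L_w = 4.58×10³/240 = 19.08 N/mm.
Moment M = P × e = 4.58×10³ × 160 = 732800 N·mm; bending f_b = M/S = 152.7 N/mm.
f_max = √(f_v² + f_b²) = √(19.08² + 152.7²) = 153.9 N/mm.
r_n/Ω = (1/2.0) × 0.6 × 480 × (0.707 × 4) = 407.2 N/mm → adequate.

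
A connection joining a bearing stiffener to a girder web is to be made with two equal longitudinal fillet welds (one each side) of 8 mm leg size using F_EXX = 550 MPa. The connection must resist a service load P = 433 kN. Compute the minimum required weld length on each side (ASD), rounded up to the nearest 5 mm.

Throat t_e = 0.707 × 8 = 5.656 mm.
r_n/Ω = (0.6 × 550 × 5.656) / 2.0 = 933.2 N/mm = 0.9332 kN/mm.
L_req = P / (r_n/Ω) = 433 / 0.9332 = 464 mm total.
Per side: 464 / 2 = 232 mm.
Round up → use L = 235 mm on each side.

L = 235 mm on each side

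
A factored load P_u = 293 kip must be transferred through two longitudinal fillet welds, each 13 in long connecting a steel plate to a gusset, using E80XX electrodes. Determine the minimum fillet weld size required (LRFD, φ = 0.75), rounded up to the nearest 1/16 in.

w = 1/2 in

E80XX → F_EXX = 80 ksi.
Total weld length L = 26 in.
Required throat t_e = P_u / (φ × 0.6 F_EXX × L) = 293 / (0.75 × 0.6 × 80 × 26) = 0.313 in.
Required leg w = t_e / 0.707 = 0.4428 in → use 1/2 in.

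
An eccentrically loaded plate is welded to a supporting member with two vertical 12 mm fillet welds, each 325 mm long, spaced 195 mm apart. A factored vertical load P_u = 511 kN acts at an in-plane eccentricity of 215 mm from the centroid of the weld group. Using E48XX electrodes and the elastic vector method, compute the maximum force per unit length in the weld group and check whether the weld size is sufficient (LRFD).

E48XX → F_EXX = 480 MPa.
Total weld length L_w = 650 mm. Treat welds as unit-width lines.
Polar moment about centroid: J = 2[d³/12 + d(b/2)²] = 2[325³/12 + 325×97.5²] = 11900000 mm³.
Direct shear f_v = P/L_w = 511×10³ / 650 = 786.2 N/mm (vertical).
Torsion M = P·e = 511×10³ × 215 = 109860000 N·mm.
Critical point at (x, y) = (97.5, 162.5) from centroid. f_tx = M·y/J = 1500 N/mm; f_ty = M·x/J = 900.1 N/mm.
Resultant f_max = √[f_tx² + (f_v + f_ty)²] = √[1500² + (786.2 + 900.1)²] = 2257 N/mm.
Capacity per unit length: φr_n = 0.75 × 0.6 × 480 × (0.707 × 12) = 1833 N/mm.
2257 > 1833 → NOT adequate.

f_max ≈ 2260 N/mm; NOT adequate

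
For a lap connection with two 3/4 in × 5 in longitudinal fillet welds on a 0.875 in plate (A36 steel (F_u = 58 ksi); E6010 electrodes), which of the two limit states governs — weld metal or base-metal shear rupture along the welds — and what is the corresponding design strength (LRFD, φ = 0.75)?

φR_n ≈ 143 kips (weld metal governs)

E60XX → F_EXX = 60 ksi.
t_e = 0.707 × 0.75 = 0.5302 in; L = 10 in.
Weld metal: φR_n = 0.75 × 0.6 × 60 × 0.5302 × 10 = 143.2 kips.
Base metal (shear rupture): φR_n = 0.75 × 0.6 × 58 × 0.875 × 10 = 228.4 kips.
Governing: weld metal.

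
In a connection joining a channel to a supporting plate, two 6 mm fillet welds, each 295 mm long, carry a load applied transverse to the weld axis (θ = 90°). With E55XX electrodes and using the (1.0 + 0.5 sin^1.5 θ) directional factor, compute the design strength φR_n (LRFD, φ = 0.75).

E55XX → F_EXX = 550 MPa.
t_e = 0.707 × 6 = 4.242 mm; A_we = 4.242 × 590 = 2503 mm².
Directional factor: 1.0 + 0.5 sin^1.5(90°) = 1.5.
F_nw = 0.6 × 550 × 1.5 = 495 MPa.
φR_n = 0.75 × 495 × 2503 × 10⁻³ = 929.2 kN.

φR_n ≈ 929 kN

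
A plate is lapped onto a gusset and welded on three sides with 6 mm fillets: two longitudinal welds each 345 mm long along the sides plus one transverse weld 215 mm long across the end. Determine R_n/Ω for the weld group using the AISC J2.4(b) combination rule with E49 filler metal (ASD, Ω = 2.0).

R_n/Ω ≈ 567 kN

E49XX → F_EXX = 490 MPa.
t_e = 0.707 × 6 = 4.242 mm.
R_nwl = 0.6 × 490 × 4.242 × 690 × 10⁻³ = 860.5 kN (longitudinal, 2 welds).
R_nwt = 0.6 × 490 × 4.242 × 215 × 10⁻³ = 268.1 kN (transverse, base value).
(i) R_nwl + R_nwt = 1129 kN; (ii) 0.85 R_nwl + 1.5 R_nwt = 1134 kN.
R_n = max = 1134 kN [governs: (ii)]; R_n/Ω = 566.8 kN.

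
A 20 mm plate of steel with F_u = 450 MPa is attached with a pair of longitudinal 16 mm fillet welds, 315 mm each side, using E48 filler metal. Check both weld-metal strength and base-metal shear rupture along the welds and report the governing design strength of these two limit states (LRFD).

φR_n ≈ 1540 kN (weld metal governs)

E48XX → F_EXX = 480 MPa.
t_e = 0.707 × 16 = 11.31 mm; L = 630 mm.
Weld metal: φR_n = 0.75 × 0.6 × 480 × 11.31 × 630 × 10⁻³ = 1539 kN.
Base metal (shear rupture): φR_n = 0.75 × 0.6 × 450 × 20 × 630 × 10⁻³ = 2552 kN.
Governing: weld metal.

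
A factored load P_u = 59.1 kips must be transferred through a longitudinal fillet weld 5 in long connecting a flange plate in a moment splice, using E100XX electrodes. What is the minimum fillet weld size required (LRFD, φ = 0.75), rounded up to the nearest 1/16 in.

E100XX → F_EXX = 100 ksi.
Total weld length L = 5 in.
Required throat t_e = P_u / (φ × 0.6 F_EXX × L) = 59.1 / (0.75 × 0.6 × 100 × 5) = 0.2627 in.
Required leg w = t_e / 0.707 = 0.3715 in → use 3/8 in.

w = 3/8 in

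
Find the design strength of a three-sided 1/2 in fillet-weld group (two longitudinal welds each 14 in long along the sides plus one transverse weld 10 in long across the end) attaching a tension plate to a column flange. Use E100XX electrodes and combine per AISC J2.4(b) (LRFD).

φR_n ≈ 617 kip

E100XX → F_EXX = 100 ksi.
t_e = 0.707 × 0.5 = 0.3535 in.
R_nwl = 0.6 × 100 × 0.3535 × 28 = 593.9 kip (longitudinal, 2 welds).
R_nwt = 0.6 × 100 × 0.3535 × 10 = 212.1 kip (transverse, base value).
(i) R_nwl + R_nwt = 806 kip; (ii) 0.85 R_nwl + 1.5 R_nwt = 822.9 kip.
R_n = max = 822.9 kip [governs: (ii)]; φR_n = 617.2 kip.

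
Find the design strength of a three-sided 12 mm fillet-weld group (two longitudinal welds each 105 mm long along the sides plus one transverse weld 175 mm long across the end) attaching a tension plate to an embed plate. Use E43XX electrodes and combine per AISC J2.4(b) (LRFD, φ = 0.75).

φR_n ≈ 724 kN

E43XX → F_EXX = 430 MPa.
t_e = 0.707 × 12 = 8.484 mm.
R_nwl = 0.6 × 430 × 8.484 × 210 × 10⁻³ = 459.7 kN (longitudinal, 2 welds).
R_nwt = 0.6 × 430 × 8.484 × 175 × 10⁻³ = 383.1 kN (transverse, base value).
(i) R_nwl + R_nwt = 842.7 kN; (ii) 0.85 R_nwl + 1.5 R_nwt = 965.3 kN.
R_n = max = 965.3 kN [governs: (ii)]; φR_n = 724 kN.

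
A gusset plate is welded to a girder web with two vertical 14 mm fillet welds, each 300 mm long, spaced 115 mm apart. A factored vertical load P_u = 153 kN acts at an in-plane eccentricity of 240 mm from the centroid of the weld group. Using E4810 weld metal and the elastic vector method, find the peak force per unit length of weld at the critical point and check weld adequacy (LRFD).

E48XX → F_EXX = 480 MPa.
Total weld length L_w = 600 mm. Treat welds as unit-width lines.
Polar moment about centroid: J = 2[d³/12 + d(b/2)²] = 2[300³/12 + 300×57.5²] = 6484000 mm³.
Direct shear f_v = P/L_w = 153×10³ / 600 = 255 N/mm (vertical).
Torsion M = P·e = 153×10³ × 240 = 36720000 N·mm.
Critical point at (x, y) = (57.5, 150) from centroid. f_tx = M·y/J = 849.5 N/mm; f_ty = M·x/J = 325.6 N/mm.
Resultant f_max = √[f_tx² + (f_v + f_ty)²] = √[849.5² + (255 + 325.6)²] = 1029 N/mm.
Capacity per unit length: φr_n = 0.75 × 0.6 × 480 × (0.707 × 14) = 2138 N/mm.
1029 ≤ 2138 → adequate.

f_max ≈ 1030 N/mm; adequate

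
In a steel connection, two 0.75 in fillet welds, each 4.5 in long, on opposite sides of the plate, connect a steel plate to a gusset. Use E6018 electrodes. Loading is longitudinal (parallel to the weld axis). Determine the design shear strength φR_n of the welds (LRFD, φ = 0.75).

E60XX → F_EXX = 60 ksi.
Effective throat t_e = 0.707 × 0.75 = 0.5302 in.
Total length L = 9 in; A_we = 0.5302 × 9 = 4.772 in².
F_nw = 0.6 F_EXX = 0.6 × 60 = 36 ksi.
φR_n = 0.75 × 36 × 4.772 = 128.9 kip.

φR_n ≈ 129 kip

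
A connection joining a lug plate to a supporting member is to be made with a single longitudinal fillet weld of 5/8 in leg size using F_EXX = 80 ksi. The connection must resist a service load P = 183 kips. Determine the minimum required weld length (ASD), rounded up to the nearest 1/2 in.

L = 17.5 in

Throat t_e = 0.707 × 0.625 = 0.4419 in.
r_n/Ω = (0.6 × 80 × 0.4419) / 2.0 = 10.6 kip/in.
L_req = P / (r_n/Ω) = 183 / 10.6 = 17.26 in total.
Round up → use L = 17.5 in.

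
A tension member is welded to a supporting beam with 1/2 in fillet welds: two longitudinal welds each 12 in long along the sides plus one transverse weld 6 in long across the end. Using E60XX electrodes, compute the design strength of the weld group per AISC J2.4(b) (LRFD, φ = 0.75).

φR_n ≈ 286 kip

E60XX → F_EXX = 60 ksi.
t_e = 0.707 × 0.5 = 0.3535 in.
R_nwl = 0.6 × 60 × 0.3535 × 24 = 305.4 kip (longitudinal, 2 welds).
R_nwt = 0.6 × 60 × 0.3535 × 6 = 76.36 kip (transverse, base value).
(i) R_nwl + R_nwt = 381.8 kip; (ii) 0.85 R_nwl + 1.5 R_nwt = 374.1 kip.
R_n = max = 381.8 kip [governs: (i)]; φR_n = 286.3 kip.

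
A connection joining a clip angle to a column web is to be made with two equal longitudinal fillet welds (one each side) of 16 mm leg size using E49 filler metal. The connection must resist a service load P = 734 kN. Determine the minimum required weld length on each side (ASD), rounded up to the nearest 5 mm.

E49XX → F_EXX = 490 MPa.
Throat t_e = 0.707 × 16 = 11.31 mm.
r_n/Ω = (0.6 × 490 × 11.31) / 2.0 = 1663 N/mm = 1.663 kN/mm.
L_req = P / (r_n/Ω) = 734 / 1.663 = 441.4 mm total.
Per side: 441.4 / 2 = 220.7 mm.
Round up → use L = 225 mm on each side.

L = 225 mm on each side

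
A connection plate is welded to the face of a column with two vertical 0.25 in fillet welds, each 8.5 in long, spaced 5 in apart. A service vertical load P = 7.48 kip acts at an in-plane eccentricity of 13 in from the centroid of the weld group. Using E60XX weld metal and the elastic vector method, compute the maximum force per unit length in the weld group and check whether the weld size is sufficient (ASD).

f_max ≈ 2.55 kip/in; adequate

E60XX → F_EXX = 60 ksi.
Total weld length L_w = 17 in. Treat welds as unit-width lines.
Polar moment about centroid: J = 2[d³/12 + d(b/2)²] = 2[8.5³/12 + 8.5×2.5²] = 208.6 in³.
Direct shear f_v = P/L_w = 7.48 / 17 = 0.44 kip/in (vertical).
Torsion M = P·e = 7.48 × 13 = 97.24 kip·in.
Critical point at (x, y) = (2.5, 4.25) from centroid. f_tx = M·y/J = 1.981 kip/in; f_ty = M·x/J = 1.165 kip/in.
Resultant f_max = √[f_tx² + (f_v + f_ty)²] = √[1.981² + (0.44 + 1.165)²] = 2.55 kip/in.
Capacity per unit length: r_n/Ω = (1/2.0) × 0.6 × 60 × (0.707 × 0.25) = 3.181 kip/in.
2.55 ≤ 3.181 → adequate.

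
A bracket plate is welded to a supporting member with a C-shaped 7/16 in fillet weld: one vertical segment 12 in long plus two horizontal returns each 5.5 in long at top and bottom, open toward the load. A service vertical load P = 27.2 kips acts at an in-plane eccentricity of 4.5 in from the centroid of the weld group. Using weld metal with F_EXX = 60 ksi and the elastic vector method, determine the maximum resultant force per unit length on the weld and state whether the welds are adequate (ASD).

Total weld length L_w = 23 in. Treat welds as unit-width lines.
Centroid: x̄ = 2×5.5×2.75 / 23 = 1.315 in from the vertical weld.
Polar moment about centroid: J = I_x + I_y = [12³/12 + 2×5.5×6²] + [12×1.315² + 2(5.5³/12 + 5.5×1.435²)] = 611.1 in³.
Direct shear f_v = P/L_w = 27.2 / 23 = 1.183 kip/in (vertical).
Torsion M = P·e = 27.2 × 4.5 = 122.4 kip·in.
Critical point at (x, y) = (4.185, 6) from centroid. f_tx = M·y/J = 1.202 kip/in; f_ty = M·x/J = 0.8381 kip/in.
Resultant f_max = √[f_tx² + (f_v + f_ty)²] = √[1.202² + (1.183 + 0.8381)²] = 2.351 kip/in.
Capacity per unit length: r_n/Ω = (1/2.0) × 0.6 × 60 × (0.707 × 0.4375) = 5.568 kip/in.
2.351 ≤ 5.568 → adequate.

f_max ≈ 2.35 kip/in; adequate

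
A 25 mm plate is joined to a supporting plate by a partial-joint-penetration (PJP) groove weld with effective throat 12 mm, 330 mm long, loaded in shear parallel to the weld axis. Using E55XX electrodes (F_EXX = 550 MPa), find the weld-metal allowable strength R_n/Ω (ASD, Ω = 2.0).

Effective throat (given) t_e = 12 mm.
A_we = 12 × 330 = 3960 mm².
F_nw = 0.6 F_EXX = 330 MPa.
R_n/Ω = (330 × 3960) / 2.0 × 10⁻³ = 653.4 kN.

R_n/Ω ≈ 653 kN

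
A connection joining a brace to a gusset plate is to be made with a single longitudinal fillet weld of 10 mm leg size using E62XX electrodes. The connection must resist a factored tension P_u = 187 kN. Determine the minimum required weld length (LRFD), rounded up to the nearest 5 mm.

E62XX → F_EXX = 620 MPa.
Throat t_e = 0.707 × 10 = 7.07 mm.
φr_n = 0.75 × 0.6 × 620 × 7.07 × 10⁻³ = 1.973 kN/mm.
L_req = P_u / φr_n = 187 / 1.973 = 94.8 mm total.
Round up → use L = 95 mm.

L = 95 mm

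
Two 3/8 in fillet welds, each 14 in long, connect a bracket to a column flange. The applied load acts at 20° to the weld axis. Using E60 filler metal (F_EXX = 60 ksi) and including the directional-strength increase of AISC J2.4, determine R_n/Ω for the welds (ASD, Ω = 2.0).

R_n/Ω ≈ 147 kips

t_e = 0.707 × 0.375 = 0.2651 in; A_we = 0.2651 × 28 = 7.423 in².
Directional factor: 1.0 + 0.5 sin^1.5(20°) = 1.1.
F_nw = 0.6 × 60 × 1.1 = 39.6 ksi.
R_n/Ω = (39.6 × 7.423) / 2.0 = 147 kips.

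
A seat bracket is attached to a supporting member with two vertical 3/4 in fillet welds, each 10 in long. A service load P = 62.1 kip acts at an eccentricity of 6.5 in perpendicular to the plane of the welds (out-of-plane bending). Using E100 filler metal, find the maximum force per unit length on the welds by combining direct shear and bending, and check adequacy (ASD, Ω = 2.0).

f_max ≈ 12.5 kip/in; adequate

E100XX → F_EXX = 100 ksi.
L_w = 2 × 10 = 20 in; section modulus (unit throat) S = 2 × L²/6 = 33.33 in².
Direct shear f_v = P/L_w = 62.1/20 = 3.105 kip/in.
Moment M = P × e = 62.1 × 6.5 = 403.65 kip·in; bending f_b = M/S = 12.11 kip/in.
f_max = √(f_v² + f_b²) = √(3.105² + 12.11²) = 12.5 kip/in.
r_n/Ω = (1/2.0) × 0.6 × 100 × (0.707 × 0.75) = 15.91 kip/in → adequate.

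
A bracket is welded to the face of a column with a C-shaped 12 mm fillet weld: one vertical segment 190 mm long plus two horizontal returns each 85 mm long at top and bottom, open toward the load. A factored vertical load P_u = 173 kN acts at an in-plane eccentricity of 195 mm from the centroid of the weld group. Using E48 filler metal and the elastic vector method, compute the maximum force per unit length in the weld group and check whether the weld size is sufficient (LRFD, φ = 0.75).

f_max ≈ 1950 N/mm; NOT adequate

E48XX → F_EXX = 480 MPa.
Total weld length L_w = 360 mm. Treat welds as unit-width lines.
Centroid: x̄ = 2×85×42.5 / 360 = 20.07 mm from the vertical weld.
Polar moment about centroid: J = I_x + I_y = [190³/12 + 2×85×95²] + [190×20.07² + 2(85³/12 + 85×22.43²)] = 2370000 mm³.
Direct shear f_v = P/L_w = 173×10³ / 360 = 480.6 N/mm (vertical).
Torsion M = P·e = 173×10³ × 195 = 33735000 N·mm.
Critical point at (x, y) = (64.93, 95) from centroid. f_tx = M·y/J = 1352 N/mm; f_ty = M·x/J = 924.1 N/mm.
Resultant f_max = √[f_tx² + (f_v + f_ty)²] = √[1352² + (480.6 + 924.1)²] = 1950 N/mm.
Capacity per unit length: φr_n = 0.75 × 0.6 × 480 × (0.707 × 12) = 1833 N/mm.
1950 > 1833 → NOT adequate.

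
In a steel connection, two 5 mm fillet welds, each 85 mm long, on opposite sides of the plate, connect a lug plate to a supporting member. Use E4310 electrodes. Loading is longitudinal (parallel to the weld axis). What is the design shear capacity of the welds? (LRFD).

φR_n ≈ 116 kN

E43XX → F_EXX = 430 MPa.
Effective throat t_e = 0.707 × 5 = 3.535 mm.
Total length L = 170 mm; A_we = 3.535 × 170 = 600.9 mm².
F_nw = 0.6 F_EXX = 0.6 × 430 = 258 MPa.
φR_n = 0.75 × 258 × 600.9 × 10⁻³ = 116.3 kN.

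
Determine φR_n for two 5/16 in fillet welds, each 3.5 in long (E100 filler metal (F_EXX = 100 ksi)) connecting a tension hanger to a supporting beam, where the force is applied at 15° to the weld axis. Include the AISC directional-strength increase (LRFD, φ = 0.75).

t_e = 0.707 × 0.3125 = 0.2209 in; A_we = 0.2209 × 7 = 1.547 in².
Directional factor: 1.0 + 0.5 sin^1.5(15°) = 1.066.
F_nw = 0.6 × 100 × 1.066 = 63.95 ksi.
φR_n = 0.75 × 63.95 × 1.547 = 74.18 kip.

φR_n ≈ 74.2 kip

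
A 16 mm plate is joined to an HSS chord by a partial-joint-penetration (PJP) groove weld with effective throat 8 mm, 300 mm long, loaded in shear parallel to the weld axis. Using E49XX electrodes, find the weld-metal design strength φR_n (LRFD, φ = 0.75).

E49XX → F_EXX = 490 MPa.
Effective throat (given) t_e = 8 mm.
A_we = 8 × 300 = 2400 mm².
F_nw = 0.6 F_EXX = 294 MPa.
φR_n = 0.75 × 294 × 2400 × 10⁻³ = 529.2 kN.

φR_n ≈ 529 kN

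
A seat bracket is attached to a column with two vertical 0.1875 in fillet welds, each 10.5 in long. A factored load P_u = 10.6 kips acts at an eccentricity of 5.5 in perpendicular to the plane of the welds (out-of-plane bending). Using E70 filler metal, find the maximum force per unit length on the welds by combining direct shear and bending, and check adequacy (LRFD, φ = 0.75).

E70XX → F_EXX = 70 ksi.
L_w = 2 × 10.5 = 21 in; section modulus (unit throat) S = 2 × L²/6 = 36.75 in².
Direct shear f_v = P/L_w = 10.6/21 = 0.5048 kip/in.
Moment M = P × e = 10.6 × 5.5 = 58.3 kip·in; bending f_b = M/S = 1.586 kip/in.
f_max = √(f_v² + f_b²) = √(0.5048² + 1.586²) = 1.665 kip/in.
φr_n = 0.75 × 0.6 × 70 × (0.707 × 0.1875) = 4.176 kip/in → adequate.

f_max ≈ 1.66 kip/in; adequate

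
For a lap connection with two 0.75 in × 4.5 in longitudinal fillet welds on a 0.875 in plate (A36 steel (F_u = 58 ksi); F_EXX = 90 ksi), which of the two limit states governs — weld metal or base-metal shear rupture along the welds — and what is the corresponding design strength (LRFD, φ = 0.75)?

t_e = 0.707 × 0.75 = 0.5302 in; L = 9 in.
Weld metal: φR_n = 0.75 × 0.6 × 90 × 0.5302 × 9 = 193.3 kips.
Base metal (shear rupture): φR_n = 0.75 × 0.6 × 58 × 0.875 × 9 = 205.5 kips.
Governing: weld metal.

φR_n ≈ 193 kips (weld metal governs)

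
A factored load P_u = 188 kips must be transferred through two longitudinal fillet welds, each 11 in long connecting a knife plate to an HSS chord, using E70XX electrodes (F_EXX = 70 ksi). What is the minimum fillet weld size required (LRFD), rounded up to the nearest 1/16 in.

Total weld length L = 22 in.
Required throat t_e = P_u / (φ × 0.6 F_EXX × L) = 188 / (0.75 × 0.6 × 70 × 22) = 0.2713 in.
Required leg w = t_e / 0.707 = 0.3837 in → use 7/16 in.

w = 7/16 in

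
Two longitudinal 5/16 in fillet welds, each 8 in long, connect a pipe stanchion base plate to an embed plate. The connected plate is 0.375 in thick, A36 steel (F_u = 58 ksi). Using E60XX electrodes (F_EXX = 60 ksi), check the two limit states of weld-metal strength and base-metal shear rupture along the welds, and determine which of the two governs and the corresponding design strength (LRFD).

φR_n ≈ 95.4 kips (weld metal governs)

t_e = 0.707 × 0.3125 = 0.2209 in; L = 16 in.
Weld metal: φR_n = 0.75 × 0.6 × 60 × 0.2209 × 16 = 95.44 kips.
Base metal (shear rupture): φR_n = 0.75 × 0.6 × 58 × 0.375 × 16 = 156.6 kips.
Governing: weld metal.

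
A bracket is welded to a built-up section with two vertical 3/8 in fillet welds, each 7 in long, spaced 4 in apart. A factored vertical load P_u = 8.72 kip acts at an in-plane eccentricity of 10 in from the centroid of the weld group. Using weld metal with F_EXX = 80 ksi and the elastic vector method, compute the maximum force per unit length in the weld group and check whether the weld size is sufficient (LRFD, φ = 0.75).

Total weld length L_w = 14 in. Treat welds as unit-width lines.
Polar moment about centroid: J = 2[d³/12 + d(b/2)²] = 2[7³/12 + 7×2²] = 113.2 in³.
Direct shear f_v = P/L_w = 8.72 / 14 = 0.6229 kip/in (vertical).
Torsion M = P·e = 8.72 × 10 = 87.2 kip·in.
Critical point at (x, y) = (2, 3.5) from centroid. f_tx = M·y/J = 2.697 kip/in; f_ty = M·x/J = 1.541 kip/in.
Resultant f_max = √[f_tx² + (f_v + f_ty)²] = √[2.697² + (0.6229 + 1.541)²] = 3.458 kip/in.
Capacity per unit length: φr_n = 0.75 × 0.6 × 80 × (0.707 × 0.375) = 9.544 kip/in.
3.458 ≤ 9.544 → adequate.

f_max ≈ 3.46 kip/in; adequate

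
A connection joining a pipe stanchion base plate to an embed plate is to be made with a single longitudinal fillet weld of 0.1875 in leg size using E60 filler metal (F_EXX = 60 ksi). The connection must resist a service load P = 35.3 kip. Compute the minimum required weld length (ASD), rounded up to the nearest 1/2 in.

L = 15 in

Throat t_e = 0.707 × 0.1875 = 0.1326 in.
r_n/Ω = (0.6 × 60 × 0.1326) / 2.0 = 2.386 kip/in.
L_req = P / (r_n/Ω) = 35.3 / 2.386 = 14.79 in total.
Round up → use L = 15 in.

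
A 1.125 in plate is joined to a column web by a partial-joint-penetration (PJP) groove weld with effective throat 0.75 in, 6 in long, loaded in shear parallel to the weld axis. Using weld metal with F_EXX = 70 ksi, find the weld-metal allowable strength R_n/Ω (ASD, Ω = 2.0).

R_n/Ω ≈ 94.5 kip

Effective throat (given) t_e = 0.75 in.
A_we = 0.75 × 6 = 4.5 in².
F_nw = 0.6 F_EXX = 42 ksi.
R_n/Ω = (42 × 4.5) / 2.0 = 94.5 kip.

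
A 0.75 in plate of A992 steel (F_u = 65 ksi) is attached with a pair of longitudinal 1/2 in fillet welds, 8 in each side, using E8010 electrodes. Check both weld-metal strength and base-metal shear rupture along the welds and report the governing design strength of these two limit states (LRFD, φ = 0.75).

φR_n ≈ 204 kip (weld metal governs)

E80XX → F_EXX = 80 ksi.
t_e = 0.707 × 0.5 = 0.3535 in; L = 16 in.
Weld metal: φR_n = 0.75 × 0.6 × 80 × 0.3535 × 16 = 203.6 kip.
Base metal (shear rupture): φR_n = 0.75 × 0.6 × 65 × 0.75 × 16 = 351 kip.
Governing: weld metal.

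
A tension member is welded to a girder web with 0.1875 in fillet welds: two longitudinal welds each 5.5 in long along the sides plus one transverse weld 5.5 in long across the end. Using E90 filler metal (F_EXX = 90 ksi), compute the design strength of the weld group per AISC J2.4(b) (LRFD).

t_e = 0.707 × 0.1875 = 0.1326 in.
R_nwl = 0.6 × 90 × 0.1326 × 11 = 78.74 kip (longitudinal, 2 welds).
R_nwt = 0.6 × 90 × 0.1326 × 5.5 = 39.37 kip (transverse, base value).
(i) R_nwl + R_nwt = 118.1 kip; (ii) 0.85 R_nwl + 1.5 R_nwt = 126 kip.
R_n = max = 126 kip [governs: (ii)]; φR_n = 94.49 kip.

φR_n ≈ 94.5 kip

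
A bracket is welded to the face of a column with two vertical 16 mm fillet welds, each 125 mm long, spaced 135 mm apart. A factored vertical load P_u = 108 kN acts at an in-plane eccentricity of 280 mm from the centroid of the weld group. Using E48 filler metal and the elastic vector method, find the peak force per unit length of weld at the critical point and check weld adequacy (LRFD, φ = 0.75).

f_max ≈ 2240 N/mm; adequate

E48XX → F_EXX = 480 MPa.
Total weld length L_w = 250 mm. Treat welds as unit-width lines.
Polar moment about centroid: J = 2[d³/12 + d(b/2)²] = 2[125³/12 + 125×67.5²] = 1465000 mm³.
Direct shear f_v = P/L_w = 108×10³ / 250 = 432 N/mm (vertical).
Torsion M = P·e = 108×10³ × 280 = 30240000 N·mm.
Critical point at (x, y) = (67.5, 62.5) from centroid. f_tx = M·y/J = 1290 N/mm; f_ty = M·x/J = 1394 N/mm.
Resultant f_max = √[f_tx² + (f_v + f_ty)²] = √[1290² + (432 + 1394)²] = 2236 N/mm.
Capacity per unit length: φr_n = 0.75 × 0.6 × 480 × (0.707 × 16) = 2443 N/mm.
2236 ≤ 2443 → adequate.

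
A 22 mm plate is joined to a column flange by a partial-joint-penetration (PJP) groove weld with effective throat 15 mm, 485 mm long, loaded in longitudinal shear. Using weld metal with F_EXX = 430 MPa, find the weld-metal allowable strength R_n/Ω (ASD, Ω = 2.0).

Effective throat (given) t_e = 15 mm.
A_we = 15 × 485 = 7275 mm².
F_nw = 0.6 F_EXX = 258 MPa.
R_n/Ω = (258 × 7275) / 2.0 × 10⁻³ = 938.5 kN.

R_n/Ω ≈ 938 kN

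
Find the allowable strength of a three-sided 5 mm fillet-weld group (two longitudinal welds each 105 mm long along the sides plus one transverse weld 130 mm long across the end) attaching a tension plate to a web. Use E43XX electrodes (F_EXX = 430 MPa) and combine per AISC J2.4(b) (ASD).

R_n/Ω ≈ 170 kN

t_e = 0.707 × 5 = 3.535 mm.
R_nwl = 0.6 × 430 × 3.535 × 210 × 10⁻³ = 191.5 kN (longitudinal, 2 welds).
R_nwt = 0.6 × 430 × 3.535 × 130 × 10⁻³ = 118.6 kN (transverse, base value).
(i) R_nwl + R_nwt = 310.1 kN; (ii) 0.85 R_nwl + 1.5 R_nwt = 340.6 kN.
R_n = max = 340.6 kN [governs: (ii)]; R_n/Ω = 170.3 kN.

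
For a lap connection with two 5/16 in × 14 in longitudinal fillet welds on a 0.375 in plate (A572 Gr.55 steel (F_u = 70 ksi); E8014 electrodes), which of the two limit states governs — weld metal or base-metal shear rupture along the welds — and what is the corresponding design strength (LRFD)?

φR_n ≈ 223 kip (weld metal governs)

E80XX → F_EXX = 80 ksi.
t_e = 0.707 × 0.3125 = 0.2209 in; L = 28 in.
Weld metal: φR_n = 0.75 × 0.6 × 80 × 0.2209 × 28 = 222.7 kip.
Base metal (shear rupture): φR_n = 0.75 × 0.6 × 70 × 0.375 × 28 = 330.8 kip.
Governing: weld metal.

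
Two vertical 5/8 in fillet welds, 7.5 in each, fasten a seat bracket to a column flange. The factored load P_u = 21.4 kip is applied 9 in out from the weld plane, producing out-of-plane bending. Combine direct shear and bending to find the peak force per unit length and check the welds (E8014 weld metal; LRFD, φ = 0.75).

E80XX → F_EXX = 80 ksi.
L_w = 2 × 7.5 = 15 in; section modulus (unit throat) S = 2 × L²/6 = 18.75 in².
Direct shear f_v = P/L_w = 21.4/15 = 1.427 kip/in.
Moment M = P × e = 21.4 × 9 = 192.6 kip·in; bending f_b = M/S = 10.27 kip/in.
f_max = √(f_v² + f_b²) = √(1.427² + 10.27²) = 10.37 kip/in.
φr_n = 0.75 × 0.6 × 80 × (0.707 × 0.625) = 15.91 kip/in → adequate.

f_max ≈ 10.4 kip/in; adequate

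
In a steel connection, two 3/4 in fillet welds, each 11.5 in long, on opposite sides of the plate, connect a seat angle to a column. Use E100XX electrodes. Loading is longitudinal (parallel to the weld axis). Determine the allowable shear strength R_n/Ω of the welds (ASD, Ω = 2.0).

R_n/Ω ≈ 366 kips

E100XX → F_EXX = 100 ksi.
Effective throat t_e = 0.707 × 0.75 = 0.5302 in.
Total length L = 23 in; A_we = 0.5302 × 23 = 12.2 in².
F_nw = 0.6 F_EXX = 0.6 × 100 = 60 ksi.
R_n = 60 × 12.2 = 731.7 kips; R_n/Ω = 731.7/2.0 = 365.9 kips.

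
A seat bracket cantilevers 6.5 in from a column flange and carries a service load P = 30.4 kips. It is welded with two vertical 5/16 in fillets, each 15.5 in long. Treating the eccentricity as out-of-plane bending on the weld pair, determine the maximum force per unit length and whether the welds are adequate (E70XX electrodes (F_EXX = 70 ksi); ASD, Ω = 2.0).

f_max ≈ 2.66 kip/in; adequate

L_w = 2 × 15.5 = 31 in; section modulus (unit throat) S = 2 × L²/6 = 80.08 in².
Direct shear f_v = P/L_w = 30.4/31 = 0.9806 kip/in.
Moment M = P × e = 30.4 × 6.5 = 197.6 kip·in; bending f_b = M/S = 2.467 kip/in.
f_max = √(f_v² + f_b²) = √(0.9806² + 2.467²) = 2.655 kip/in.
r_n/Ω = (1/2.0) × 0.6 × 70 × (0.707 × 0.3125) = 4.64 kip/in → adequate.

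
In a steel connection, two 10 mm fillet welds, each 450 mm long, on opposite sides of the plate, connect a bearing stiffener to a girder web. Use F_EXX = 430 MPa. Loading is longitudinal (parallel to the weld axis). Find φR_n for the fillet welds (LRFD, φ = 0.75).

φR_n ≈ 1230 kN

Effective throat t_e = 0.707 × 10 = 7.07 mm.
Total length L = 900 mm; A_we = 7.07 × 900 = 6363 mm².
F_nw = 0.6 F_EXX = 0.6 × 430 = 258 MPa.
φR_n = 0.75 × 258 × 6363 × 10⁻³ = 1231 kN.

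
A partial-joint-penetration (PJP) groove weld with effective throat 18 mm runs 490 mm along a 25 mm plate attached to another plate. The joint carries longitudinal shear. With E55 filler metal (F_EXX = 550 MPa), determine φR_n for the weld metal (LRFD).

Effective throat (given) t_e = 18 mm.
A_we = 18 × 490 = 8820 mm².
F_nw = 0.6 F_EXX = 330 MPa.
φR_n = 0.75 × 330 × 8820 × 10⁻³ = 2183 kN.

φR_n ≈ 2180 kN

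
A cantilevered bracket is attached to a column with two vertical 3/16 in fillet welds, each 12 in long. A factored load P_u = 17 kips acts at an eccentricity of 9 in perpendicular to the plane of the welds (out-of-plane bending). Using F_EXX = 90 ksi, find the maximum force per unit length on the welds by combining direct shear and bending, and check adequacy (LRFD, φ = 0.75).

L_w = 2 × 12 = 24 in; section modulus (unit throat) S = 2 × L²/6 = 48 in².
Direct shear f_v = P/L_w = 17/24 = 0.7083 kip/in.
Moment M = P × e = 17 × 9 = 153 kip·in; bending f_b = M/S = 3.188 kip/in.
f_max = √(f_v² + f_b²) = √(0.7083² + 3.188²) = 3.265 kip/in.
φr_n = 0.75 × 0.6 × 90 × (0.707 × 0.1875) = 5.369 kip/in → adequate.

f_max ≈ 3.27 kip/in; adequate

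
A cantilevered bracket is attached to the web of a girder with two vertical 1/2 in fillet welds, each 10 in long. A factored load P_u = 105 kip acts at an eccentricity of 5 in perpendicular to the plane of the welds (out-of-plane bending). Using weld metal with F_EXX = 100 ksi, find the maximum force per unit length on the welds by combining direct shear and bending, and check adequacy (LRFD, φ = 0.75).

f_max ≈ 16.6 kip/in; NOT adequate

L_w = 2 × 10 = 20 in; section modulus (unit throat) S = 2 × L²/6 = 33.33 in².
Direct shear f_v = P/L_w = 105/20 = 5.25 kip/in.
Moment M = P × e = 105 × 5 = 525 kip·in; bending f_b = M/S = 15.75 kip/in.
f_max = √(f_v² + f_b²) = √(5.25² + 15.75²) = 16.6 kip/in.
φr_n = 0.75 × 0.6 × 100 × (0.707 × 0.5) = 15.91 kip/in → NOT adequate.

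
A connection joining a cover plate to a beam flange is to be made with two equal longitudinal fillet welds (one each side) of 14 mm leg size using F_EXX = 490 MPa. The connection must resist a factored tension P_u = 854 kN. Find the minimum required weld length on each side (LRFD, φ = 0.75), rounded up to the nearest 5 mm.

Throat t_e = 0.707 × 14 = 9.898 mm.
φr_n = 0.75 × 0.6 × 490 × 9.898 × 10⁻³ = 2.183 kN/mm.
L_req = P_u / φr_n = 854 / 2.183 = 391.3 mm total.
Per side: 391.3 / 2 = 195.6 mm.
Round up → use L = 200 mm on each side.

L = 200 mm on each side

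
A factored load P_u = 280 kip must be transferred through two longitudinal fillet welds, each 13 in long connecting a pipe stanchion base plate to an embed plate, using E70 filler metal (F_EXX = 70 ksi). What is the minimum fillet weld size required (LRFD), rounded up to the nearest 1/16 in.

w = 1/2 in

Total weld length L = 26 in.
Required throat t_e = P_u / (φ × 0.6 F_EXX × L) = 280 / (0.75 × 0.6 × 70 × 26) = 0.3419 in.
Required leg w = t_e / 0.707 = 0.4836 in → use 1/2 in.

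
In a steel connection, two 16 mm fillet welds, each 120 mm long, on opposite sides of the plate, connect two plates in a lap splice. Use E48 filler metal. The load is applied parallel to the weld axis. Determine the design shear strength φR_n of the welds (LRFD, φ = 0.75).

φR_n ≈ 586 kN

E48XX → F_EXX = 480 MPa.
Effective throat t_e = 0.707 × 16 = 11.31 mm.
Total length L = 240 mm; A_we = 11.31 × 240 = 2715 mm².
F_nw = 0.6 F_EXX = 0.6 × 480 = 288 MPa.
φR_n = 0.75 × 288 × 2715 × 10⁻³ = 586.4 kN.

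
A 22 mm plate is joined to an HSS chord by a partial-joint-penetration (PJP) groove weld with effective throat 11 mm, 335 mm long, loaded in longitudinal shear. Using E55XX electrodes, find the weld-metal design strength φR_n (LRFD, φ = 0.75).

E55XX → F_EXX = 550 MPa.
Effective throat (given) t_e = 11 mm.
A_we = 11 × 335 = 3685 mm².
F_nw = 0.6 F_EXX = 330 MPa.
φR_n = 0.75 × 330 × 3685 × 10⁻³ = 912 kN.

φR_n ≈ 912 kN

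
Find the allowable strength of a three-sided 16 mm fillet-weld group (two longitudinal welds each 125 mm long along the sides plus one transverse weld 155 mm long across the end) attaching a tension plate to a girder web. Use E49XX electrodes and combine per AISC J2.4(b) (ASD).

R_n/Ω ≈ 740 kN

E49XX → F_EXX = 490 MPa.
t_e = 0.707 × 16 = 11.31 mm.
R_nwl = 0.6 × 490 × 11.31 × 250 × 10⁻³ = 831.4 kN (longitudinal, 2 welds).
R_nwt = 0.6 × 490 × 11.31 × 155 × 10⁻³ = 515.5 kN (transverse, base value).
(i) R_nwl + R_nwt = 1347 kN; (ii) 0.85 R_nwl + 1.5 R_nwt = 1480 kN.
R_n = max = 1480 kN [governs: (ii)]; R_n/Ω = 740 kN.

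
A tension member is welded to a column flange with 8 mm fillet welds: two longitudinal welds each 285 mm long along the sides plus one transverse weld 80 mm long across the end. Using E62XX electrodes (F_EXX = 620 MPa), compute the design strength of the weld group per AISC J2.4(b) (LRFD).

φR_n ≈ 1030 kN

t_e = 0.707 × 8 = 5.656 mm.
R_nwl = 0.6 × 620 × 5.656 × 570 × 10⁻³ = 1199 kN (longitudinal, 2 welds).
R_nwt = 0.6 × 620 × 5.656 × 80 × 10⁻³ = 168.3 kN (transverse, base value).
(i) R_nwl + R_nwt = 1368 kN; (ii) 0.85 R_nwl + 1.5 R_nwt = 1272 kN.
R_n = max = 1368 kN [governs: (i)]; φR_n = 1026 kN.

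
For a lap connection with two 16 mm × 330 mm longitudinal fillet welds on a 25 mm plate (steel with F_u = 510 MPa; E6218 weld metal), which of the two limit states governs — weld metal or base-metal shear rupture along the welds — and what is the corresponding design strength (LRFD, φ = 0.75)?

E62XX → F_EXX = 620 MPa.
t_e = 0.707 × 16 = 11.31 mm; L = 660 mm.
Weld metal: φR_n = 0.75 × 0.6 × 620 × 11.31 × 660 × 10⁻³ = 2083 kN.
Base metal (shear rupture): φR_n = 0.75 × 0.6 × 510 × 25 × 660 × 10⁻³ = 3787 kN.
Governing: weld metal.

φR_n ≈ 2080 kN (weld metal governs)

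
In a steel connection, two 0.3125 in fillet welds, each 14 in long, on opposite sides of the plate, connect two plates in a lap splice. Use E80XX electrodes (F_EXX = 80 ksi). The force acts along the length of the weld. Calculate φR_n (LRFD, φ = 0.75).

Effective throat t_e = 0.707 × 0.3125 = 0.2209 in.
Total length L = 28 in; A_we = 0.2209 × 28 = 6.186 in².
F_nw = 0.6 F_EXX = 0.6 × 80 = 48 ksi.
φR_n = 0.75 × 48 × 6.186 = 222.7 kips.

φR_n ≈ 223 kips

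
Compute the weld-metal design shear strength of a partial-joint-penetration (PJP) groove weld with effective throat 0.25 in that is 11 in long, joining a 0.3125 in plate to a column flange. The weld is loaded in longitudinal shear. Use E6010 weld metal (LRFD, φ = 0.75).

E60XX → F_EXX = 60 ksi.
Effective throat (given) t_e = 0.25 in.
A_we = 0.25 × 11 = 2.75 in².
F_nw = 0.6 F_EXX = 36 ksi.
φR_n = 0.75 × 36 × 2.75 = 74.25 kips.

φR_n ≈ 74.2 kips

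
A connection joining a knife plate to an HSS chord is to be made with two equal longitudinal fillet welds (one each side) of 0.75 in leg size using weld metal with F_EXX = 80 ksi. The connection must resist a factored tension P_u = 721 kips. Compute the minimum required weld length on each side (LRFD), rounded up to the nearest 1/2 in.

L = 19 in on each side

Throat t_e = 0.707 × 0.75 = 0.5302 in.
φr_n = 0.75 × 0.6 × 80 × 0.5302 = 19.09 kips/in.
L_req = P_u / φr_n = 721 / 19.09 = 37.77 in total.
Per side: 37.77 / 2 = 18.89 in.
Round up → use L = 19 in on each side.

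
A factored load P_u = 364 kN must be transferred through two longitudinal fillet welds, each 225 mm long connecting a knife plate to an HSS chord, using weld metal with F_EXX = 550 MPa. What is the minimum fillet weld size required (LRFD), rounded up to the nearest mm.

w = 5 mm

Total weld length L = 450 mm.
Required throat t_e = P_u / (φ × 0.6 F_EXX × L) = 364 / (0.75 × 0.6 × 550 × 450 × 10⁻³) = 3.268 mm.
Required leg w = t_e / 0.707 = 4.623 mm → use 5 mm.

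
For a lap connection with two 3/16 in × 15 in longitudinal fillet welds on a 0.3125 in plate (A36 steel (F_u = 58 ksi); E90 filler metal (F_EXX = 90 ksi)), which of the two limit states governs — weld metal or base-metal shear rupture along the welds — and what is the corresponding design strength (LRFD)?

φR_n ≈ 161 kip (weld metal governs)

t_e = 0.707 × 0.1875 = 0.1326 in; L = 30 in.
Weld metal: φR_n = 0.75 × 0.6 × 90 × 0.1326 × 30 = 161.1 kip.
Base metal (shear rupture): φR_n = 0.75 × 0.6 × 58 × 0.3125 × 30 = 244.7 kip.
Governing: weld metal.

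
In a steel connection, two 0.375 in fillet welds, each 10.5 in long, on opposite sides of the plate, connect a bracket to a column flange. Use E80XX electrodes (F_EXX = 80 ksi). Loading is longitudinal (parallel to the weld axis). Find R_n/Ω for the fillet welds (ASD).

R_n/Ω ≈ 134 kips

Effective throat t_e = 0.707 × 0.375 = 0.2651 in.
Total length L = 21 in; A_we = 0.2651 × 21 = 5.568 in².
F_nw = 0.6 F_EXX = 0.6 × 80 = 48 ksi.
R_n = 48 × 5.568 = 267.2 kips; R_n/Ω = 267.2/2.0 = 133.6 kips.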